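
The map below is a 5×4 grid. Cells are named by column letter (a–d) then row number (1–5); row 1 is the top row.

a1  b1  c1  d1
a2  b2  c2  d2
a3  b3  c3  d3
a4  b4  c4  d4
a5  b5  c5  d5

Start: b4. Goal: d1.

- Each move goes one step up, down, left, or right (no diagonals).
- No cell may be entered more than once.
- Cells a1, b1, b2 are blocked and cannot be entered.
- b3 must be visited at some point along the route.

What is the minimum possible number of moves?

5

Any route passes through b3 somewhere between b4 and d1. Summing Manhattan distances along the two legs (b4 → b3 → d1) gives a lower bound of 1 + 4 = 5 moves.
A route of 5 moves achieves this: b4 → b3 → c3 → c2 → c1 → d1.
Since 5 matches the lower bound, it is optimal.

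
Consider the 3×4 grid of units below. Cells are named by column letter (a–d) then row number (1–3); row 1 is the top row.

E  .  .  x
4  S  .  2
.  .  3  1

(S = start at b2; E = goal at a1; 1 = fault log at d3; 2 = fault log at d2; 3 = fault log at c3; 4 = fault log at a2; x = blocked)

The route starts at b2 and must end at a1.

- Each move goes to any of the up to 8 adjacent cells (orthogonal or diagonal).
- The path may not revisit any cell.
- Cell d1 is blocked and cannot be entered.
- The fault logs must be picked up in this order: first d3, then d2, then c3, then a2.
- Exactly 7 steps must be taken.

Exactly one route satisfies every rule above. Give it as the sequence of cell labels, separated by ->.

b2 -> c2 -> d3 -> d2 -> c3 -> b3 -> a2 -> a1

The waypoints must appear in the order d3, d2, c3, a2, with no cell reused.
Route from b2: right 1 to c2, down-right 1 to d3, up 1 to d2, down-left 1 to c3, left 1 to b3, up-left 1 to a2, up 1 to a1 — 7 moves in all.
Check: order respected (1 at step 2, 2 at step 3, 3 at step 4, 4 at step 6); 7 moves as required.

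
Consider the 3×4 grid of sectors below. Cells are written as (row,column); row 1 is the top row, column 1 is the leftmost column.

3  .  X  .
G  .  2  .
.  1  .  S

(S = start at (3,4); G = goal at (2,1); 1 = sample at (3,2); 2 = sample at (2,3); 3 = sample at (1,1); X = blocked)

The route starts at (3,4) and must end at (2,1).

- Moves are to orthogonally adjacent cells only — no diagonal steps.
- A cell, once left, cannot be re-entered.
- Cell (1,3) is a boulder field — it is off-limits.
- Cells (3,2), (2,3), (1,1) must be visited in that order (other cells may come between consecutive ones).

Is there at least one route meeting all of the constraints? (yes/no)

Ignoring the required order, 1 revisit-free route from (3,4) to (2,1) passes through all of (3,2), (2,3), and (1,1); the waypoint orders that occur are (2,3) → (3,2) → (1,1) (1) — never (3,2) → (2,3) → (1,1).

no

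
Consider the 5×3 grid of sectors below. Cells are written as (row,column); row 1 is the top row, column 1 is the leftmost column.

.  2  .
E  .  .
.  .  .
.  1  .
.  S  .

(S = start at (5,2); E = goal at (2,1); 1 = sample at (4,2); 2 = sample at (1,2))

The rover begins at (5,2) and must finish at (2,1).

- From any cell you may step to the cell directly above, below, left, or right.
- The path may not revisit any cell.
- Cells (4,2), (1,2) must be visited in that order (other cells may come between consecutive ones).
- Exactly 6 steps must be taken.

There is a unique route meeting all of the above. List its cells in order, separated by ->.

The waypoints must appear in the order (4,2), (1,2), with no cell reused.
Route from (5,2): 4× up (reaching (1,2)), left to (1,1), down to (2,1) — 6 moves in all.
Check: order respected (1 at step 1, 2 at step 4); 6 moves as required.

(5,2) -> (4,2) -> (3,2) -> (2,2) -> (1,2) -> (1,1) -> (2,1)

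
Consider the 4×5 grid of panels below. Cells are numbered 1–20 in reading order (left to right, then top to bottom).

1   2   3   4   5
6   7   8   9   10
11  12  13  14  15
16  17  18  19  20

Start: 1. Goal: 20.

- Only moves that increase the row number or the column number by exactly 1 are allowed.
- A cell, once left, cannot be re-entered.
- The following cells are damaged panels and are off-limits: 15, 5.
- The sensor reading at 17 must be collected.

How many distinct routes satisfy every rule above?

A right/down-only route from 1 to 20 makes exactly 3 down-moves and 4 right-moves in some order.
With no other constraints that would be C(7,3) = 35 routes.
Split at 17 and multiply the segment counts (each segment already excludes blocked cells): 1→17: 4; 17→20: 1; product = 4.
That gives 4 routes.

4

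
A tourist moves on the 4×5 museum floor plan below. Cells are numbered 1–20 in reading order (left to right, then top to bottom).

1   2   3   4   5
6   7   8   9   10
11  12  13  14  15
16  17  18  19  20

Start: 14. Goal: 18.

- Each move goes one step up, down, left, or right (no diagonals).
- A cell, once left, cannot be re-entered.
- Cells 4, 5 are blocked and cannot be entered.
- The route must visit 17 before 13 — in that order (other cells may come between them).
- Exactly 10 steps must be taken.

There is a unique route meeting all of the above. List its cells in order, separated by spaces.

14 9 8 7 6 11 16 17 12 13 18

The waypoints must appear in the order 17, 13, with no cell reused.
Route from 14: up 1 to 9, left 3 to 6, down 2 to 16, right 1 to 17, up 1 to 12, right 1 to 13, down 1 to 18 — 10 moves in all.
Check: order respected (17 at step 7, 13 at step 9); 10 moves as required.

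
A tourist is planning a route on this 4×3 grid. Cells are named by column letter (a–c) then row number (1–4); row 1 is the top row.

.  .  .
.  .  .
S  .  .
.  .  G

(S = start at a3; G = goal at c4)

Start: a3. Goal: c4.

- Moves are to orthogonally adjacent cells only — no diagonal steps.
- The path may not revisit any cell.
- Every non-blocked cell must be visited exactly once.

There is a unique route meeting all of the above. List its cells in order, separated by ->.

a3 -> a4 -> b4 -> b3 -> b2 -> a2 -> a1 -> b1 -> c1 -> c2 -> c3 -> c4

Need to visit all 12 open cells exactly once, starting at a3 and ending at c4.
Cell c1 has only two open neighbours (c2 and b1), so the path must pass straight through it: one of those is the cell it's entered from and the other is where it exits.
Route from a3: down 1 to a4, right 1 to b4, up 2 to b2, left 1 to a2, up 1 to a1, right 2 to c1, down 3 to c4 — 11 moves in all.
Check: all 12 open cells covered.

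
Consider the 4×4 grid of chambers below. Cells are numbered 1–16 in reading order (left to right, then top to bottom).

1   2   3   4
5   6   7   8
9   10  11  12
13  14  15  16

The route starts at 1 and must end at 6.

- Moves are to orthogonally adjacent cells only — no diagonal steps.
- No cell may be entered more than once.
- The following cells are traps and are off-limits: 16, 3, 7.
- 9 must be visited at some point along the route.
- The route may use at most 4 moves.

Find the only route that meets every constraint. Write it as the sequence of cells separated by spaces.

The budget equals the shortest possible length, so every move has to be on a shortest route through the required cells.
Route from 1: 2× down (reaching 9), right to 10, up to 6 — 4 moves in all.
Check: all required cells visited; 4 ≤ 4 moves.

1 5 9 10 6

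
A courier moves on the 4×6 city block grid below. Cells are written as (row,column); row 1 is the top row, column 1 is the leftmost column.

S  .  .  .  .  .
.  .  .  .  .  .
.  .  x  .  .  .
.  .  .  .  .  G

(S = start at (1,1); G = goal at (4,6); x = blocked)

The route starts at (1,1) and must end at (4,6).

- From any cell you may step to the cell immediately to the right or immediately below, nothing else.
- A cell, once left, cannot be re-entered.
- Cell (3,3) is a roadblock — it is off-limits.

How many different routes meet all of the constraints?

A right/down-only route from (1,1) to (4,6) makes exactly 3 down-moves and 5 right-moves in some order.
With no other constraints that would be C(8,3) = 56 routes.
Subtract routes through each blocked cell (inclusion–exclusion for overlaps): − through (3,3): 24 → 32.
That gives 32 routes.

32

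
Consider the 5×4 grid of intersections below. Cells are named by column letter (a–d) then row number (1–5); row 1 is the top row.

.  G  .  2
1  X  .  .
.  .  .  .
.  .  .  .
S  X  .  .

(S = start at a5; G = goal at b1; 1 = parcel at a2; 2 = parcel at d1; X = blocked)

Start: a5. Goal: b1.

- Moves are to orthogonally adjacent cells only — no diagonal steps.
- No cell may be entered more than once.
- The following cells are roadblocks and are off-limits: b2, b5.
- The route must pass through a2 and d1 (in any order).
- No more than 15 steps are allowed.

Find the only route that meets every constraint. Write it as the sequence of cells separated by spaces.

a5 a4 b4 c4 d4 d3 d2 d1 c1 c2 c3 b3 a3 a2 a1 b1

The 15-move cap with required stops at a2, d1 leaves no slack for detours.
Route from a5: up 1 to a4, right 3 to d4, up 3 to d1, left 1 to c1, down 2 to c3, left 2 to a3, up 2 to a1, right 1 to b1 — 15 moves in all.
Check: all required cells visited; 15 ≤ 15 moves.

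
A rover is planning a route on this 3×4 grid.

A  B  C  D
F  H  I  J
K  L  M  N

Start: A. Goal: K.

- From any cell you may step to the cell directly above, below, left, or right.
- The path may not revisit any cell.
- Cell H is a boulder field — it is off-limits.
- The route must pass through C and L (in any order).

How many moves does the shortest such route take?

6

Any route passes through C and L in some order between A and K. Summing Manhattan distances along each leg and taking the cheapest ordering (A → C → L → K) gives a lower bound of 2 + 3 + 1 = 6 moves.
A route of 6 moves achieves this: A → B → C → I → M → L → K.
Since 6 matches the lower bound, it is optimal.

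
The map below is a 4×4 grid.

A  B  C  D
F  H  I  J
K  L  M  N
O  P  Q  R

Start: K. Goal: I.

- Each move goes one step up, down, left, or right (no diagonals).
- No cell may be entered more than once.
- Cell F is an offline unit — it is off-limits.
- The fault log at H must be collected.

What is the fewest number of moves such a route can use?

Any route passes through H somewhere between K and I. Summing Manhattan distances along the two legs (K → H → I) gives a lower bound of 2 + 1 = 3 moves.
A route of 3 moves achieves this: K → L → H → I.
Since 3 matches the lower bound, it is optimal.

3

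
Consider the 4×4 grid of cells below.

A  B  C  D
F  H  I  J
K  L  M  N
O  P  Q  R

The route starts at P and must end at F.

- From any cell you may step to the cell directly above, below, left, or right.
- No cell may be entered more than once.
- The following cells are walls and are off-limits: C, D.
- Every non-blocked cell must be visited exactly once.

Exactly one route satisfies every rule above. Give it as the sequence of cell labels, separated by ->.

Need to visit all 14 open cells exactly once, starting at P and ending at F.
Cell A has only two open neighbours (F and B), so the path must pass straight through it: one of those is the cell it's entered from and the other is where it exits.
Route from P: left 1 to O, up 1 to K, right 2 to M, down 1 to Q, right 1 to R, up 2 to J, left 2 to H, up 1 to B, left 1 to A, down 1 to F — 13 moves in all.
Check: all 14 open cells covered.

P -> O -> K -> L -> M -> Q -> R -> N -> J -> I -> H -> B -> A -> F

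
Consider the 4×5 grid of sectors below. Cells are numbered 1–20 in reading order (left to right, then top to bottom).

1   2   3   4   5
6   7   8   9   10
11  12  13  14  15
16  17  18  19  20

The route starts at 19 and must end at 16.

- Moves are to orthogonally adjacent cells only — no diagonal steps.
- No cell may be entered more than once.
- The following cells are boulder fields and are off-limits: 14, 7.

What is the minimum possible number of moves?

The Manhattan distance from 19 to 16 is |4−4| + |4−1| = 3, so at least 3 moves are needed.
A route of 3 moves achieves this: 19 → 18 → 17 → 16.
Since 3 matches the lower bound, it is optimal.

3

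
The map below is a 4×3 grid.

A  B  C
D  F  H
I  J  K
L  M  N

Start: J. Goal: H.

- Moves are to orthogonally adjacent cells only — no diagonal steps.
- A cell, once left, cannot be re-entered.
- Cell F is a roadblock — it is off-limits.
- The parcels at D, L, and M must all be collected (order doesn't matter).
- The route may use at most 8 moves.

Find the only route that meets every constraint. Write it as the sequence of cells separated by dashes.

Any route must reach D, L, and M and still end at H within 8 moves, so the order of the required stops is forced.
Route from J: down to M, left to L, 3× up (reaching A), 2× right (reaching C), down to H — 8 moves in all.
Check: all required cells visited; 8 ≤ 8 moves.

J - M - L - I - D - A - B - C - H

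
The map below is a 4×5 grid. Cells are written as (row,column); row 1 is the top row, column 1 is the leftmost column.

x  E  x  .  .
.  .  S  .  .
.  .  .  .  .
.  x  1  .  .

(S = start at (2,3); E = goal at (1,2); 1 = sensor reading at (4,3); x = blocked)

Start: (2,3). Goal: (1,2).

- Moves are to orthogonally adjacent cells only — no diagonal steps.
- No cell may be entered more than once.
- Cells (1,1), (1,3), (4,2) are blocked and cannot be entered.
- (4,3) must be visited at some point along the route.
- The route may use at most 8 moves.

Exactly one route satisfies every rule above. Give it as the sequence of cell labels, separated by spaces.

The budget equals the shortest possible length, so every move has to be on a shortest route through the required cells.
Route from (2,3): right 1 to (2,4), down 2 to (4,4), left 1 to (4,3), up 1 to (3,3), left 1 to (3,2), up 2 to (1,2) — 8 moves in all.
Check: all required cells visited; 8 ≤ 8 moves.

(2,3) (2,4) (3,4) (4,4) (4,3) (3,3) (3,2) (2,2) (1,2)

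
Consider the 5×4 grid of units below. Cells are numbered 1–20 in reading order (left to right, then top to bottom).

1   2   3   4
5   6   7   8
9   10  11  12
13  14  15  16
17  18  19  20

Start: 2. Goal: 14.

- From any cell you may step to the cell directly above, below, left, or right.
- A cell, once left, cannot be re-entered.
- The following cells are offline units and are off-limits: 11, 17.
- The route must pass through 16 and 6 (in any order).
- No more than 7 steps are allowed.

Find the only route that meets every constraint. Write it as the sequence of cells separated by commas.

Any route must reach 16 and 6 and still end at 14 within 7 moves, so the order of the required stops is forced.
Route from 2: down to 6, 2× right (reaching 8), 2× down (reaching 16), 2× left (reaching 14) — 7 moves in all.
Check: all required cells visited; 7 ≤ 7 moves.

2, 6, 7, 8, 12, 16, 15, 14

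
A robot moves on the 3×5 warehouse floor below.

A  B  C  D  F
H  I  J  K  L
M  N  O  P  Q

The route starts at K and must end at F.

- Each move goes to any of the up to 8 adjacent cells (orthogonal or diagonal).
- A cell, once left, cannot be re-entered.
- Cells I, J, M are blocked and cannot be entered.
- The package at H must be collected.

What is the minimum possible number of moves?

Any route passes through H somewhere between K and F. Summing Chebyshev distances along the two legs (K → H → F) gives a lower bound of 3 + 4 = 7 moves.
A route of 7 moves achieves this: K → O → N → H → B → C → D → F.
Since 7 matches the lower bound, it is optimal.

7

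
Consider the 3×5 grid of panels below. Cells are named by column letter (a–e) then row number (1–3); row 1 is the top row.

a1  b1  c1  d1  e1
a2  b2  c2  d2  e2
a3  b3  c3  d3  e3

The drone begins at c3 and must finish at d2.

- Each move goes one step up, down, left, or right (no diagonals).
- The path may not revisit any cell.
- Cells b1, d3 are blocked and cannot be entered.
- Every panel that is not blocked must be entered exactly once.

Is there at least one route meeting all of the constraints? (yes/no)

Cell a1 has only one open neighbour but is neither the start nor the goal, so a Hamiltonian route would have to both enter and leave it through the same neighbour — impossible without revisiting.

no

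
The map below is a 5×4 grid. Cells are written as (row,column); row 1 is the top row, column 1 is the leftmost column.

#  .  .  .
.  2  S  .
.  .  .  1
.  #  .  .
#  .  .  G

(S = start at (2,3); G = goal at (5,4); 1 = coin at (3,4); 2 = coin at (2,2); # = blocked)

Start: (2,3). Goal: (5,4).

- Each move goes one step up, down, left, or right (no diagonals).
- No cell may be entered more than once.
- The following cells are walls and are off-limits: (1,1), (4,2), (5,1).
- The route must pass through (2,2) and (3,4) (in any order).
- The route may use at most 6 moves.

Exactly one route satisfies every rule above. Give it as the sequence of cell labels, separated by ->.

(2,3) -> (2,2) -> (3,2) -> (3,3) -> (3,4) -> (4,4) -> (5,4)

The budget equals the shortest possible length, so every move has to be on a shortest route through the required cells.
Route from (2,3): left to (2,2), down to (3,2), 2× right (reaching (3,4)), 2× down (reaching (5,4)) — 6 moves in all.
Check: all required cells visited; 6 ≤ 6 moves.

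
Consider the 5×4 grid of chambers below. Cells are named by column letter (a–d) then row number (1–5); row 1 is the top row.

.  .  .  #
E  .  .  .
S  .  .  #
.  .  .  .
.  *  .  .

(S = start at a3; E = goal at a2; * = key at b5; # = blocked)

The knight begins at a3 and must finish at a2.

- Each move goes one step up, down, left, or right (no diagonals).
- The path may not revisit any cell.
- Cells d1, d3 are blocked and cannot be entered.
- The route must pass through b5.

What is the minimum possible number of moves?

7

Any route passes through b5 somewhere between a3 and a2. Summing Manhattan distances along the two legs (a3 → b5 → a2) gives a lower bound of 3 + 4 = 7 moves.
A route of 7 moves achieves this: a3 → a4 → a5 → b5 → b4 → b3 → b2 → a2.
Since 7 matches the lower bound, it is optimal.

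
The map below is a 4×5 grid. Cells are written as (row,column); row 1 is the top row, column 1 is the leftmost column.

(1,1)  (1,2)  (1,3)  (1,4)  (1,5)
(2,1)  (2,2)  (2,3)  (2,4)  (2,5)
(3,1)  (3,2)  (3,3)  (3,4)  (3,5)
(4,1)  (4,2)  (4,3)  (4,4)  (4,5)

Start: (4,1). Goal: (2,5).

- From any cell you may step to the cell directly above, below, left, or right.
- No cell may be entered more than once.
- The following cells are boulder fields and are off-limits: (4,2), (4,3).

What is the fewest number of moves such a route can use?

6

The Manhattan distance from (4,1) to (2,5) is |4−2| + |1−5| = 6, so at least 6 moves are needed.
A route of 6 moves achieves this: (4,1) → (3,1) → (2,1) → (2,2) → (2,3) → (2,4) → (2,5).
Since 6 matches the lower bound, it is optimal.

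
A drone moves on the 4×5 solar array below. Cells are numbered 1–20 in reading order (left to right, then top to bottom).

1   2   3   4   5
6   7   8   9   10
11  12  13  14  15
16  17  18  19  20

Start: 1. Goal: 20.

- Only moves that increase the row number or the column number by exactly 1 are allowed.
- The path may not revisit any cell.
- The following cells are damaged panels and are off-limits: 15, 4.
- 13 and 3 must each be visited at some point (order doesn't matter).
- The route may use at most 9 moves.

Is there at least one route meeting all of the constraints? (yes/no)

yes

One route that works: 1 → 2 → 3 → 8 → 13 → 18 → 19 → 20.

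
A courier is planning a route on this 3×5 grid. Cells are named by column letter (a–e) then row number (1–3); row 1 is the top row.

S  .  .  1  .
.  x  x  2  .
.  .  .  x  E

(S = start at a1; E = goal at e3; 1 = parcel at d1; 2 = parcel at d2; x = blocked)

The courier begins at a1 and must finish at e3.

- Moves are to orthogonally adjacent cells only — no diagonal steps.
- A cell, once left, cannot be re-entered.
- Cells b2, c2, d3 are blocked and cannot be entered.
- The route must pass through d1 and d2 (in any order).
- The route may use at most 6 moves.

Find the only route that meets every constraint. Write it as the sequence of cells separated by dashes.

a1 - b1 - c1 - d1 - d2 - e2 - e3

Any route must reach d1 and d2 and still end at e3 within 6 moves, so the order of the required stops is forced.
Route from a1: 3× right (reaching d1), down to d2, right to e2, down to e3 — 6 moves in all.
Check: all required cells visited; 6 ≤ 6 moves.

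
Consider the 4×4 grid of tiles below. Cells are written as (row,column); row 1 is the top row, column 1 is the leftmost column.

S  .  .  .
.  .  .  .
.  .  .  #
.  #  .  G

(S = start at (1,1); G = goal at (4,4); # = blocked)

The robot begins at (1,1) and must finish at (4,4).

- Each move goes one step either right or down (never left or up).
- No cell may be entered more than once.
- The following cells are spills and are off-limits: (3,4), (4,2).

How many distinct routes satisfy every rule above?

6

A right/down-only route from (1,1) to (4,4) makes exactly 3 down-moves and 3 right-moves in some order.
With no other constraints that would be C(6,3) = 20 routes.
Subtract routes through each blocked cell (inclusion–exclusion for overlaps): − through (3,4): 10 − through (4,2): 4 → 6.
That gives 6 routes.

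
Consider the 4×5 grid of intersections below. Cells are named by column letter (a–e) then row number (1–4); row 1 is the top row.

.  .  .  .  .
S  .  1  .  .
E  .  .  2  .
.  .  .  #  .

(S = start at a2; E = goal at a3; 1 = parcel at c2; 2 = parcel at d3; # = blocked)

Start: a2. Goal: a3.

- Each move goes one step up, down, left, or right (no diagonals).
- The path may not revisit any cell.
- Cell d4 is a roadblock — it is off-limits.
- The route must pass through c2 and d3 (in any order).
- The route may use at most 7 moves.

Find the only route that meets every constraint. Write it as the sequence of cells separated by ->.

a2 -> b2 -> c2 -> d2 -> d3 -> c3 -> b3 -> a3

The 7-move cap with required stops at c2, d3 leaves no slack for detours.
Route from a2: 3× right (reaching d2), down to d3, 3× left (reaching a3) — 7 moves in all.
Check: all required cells visited; 7 ≤ 7 moves.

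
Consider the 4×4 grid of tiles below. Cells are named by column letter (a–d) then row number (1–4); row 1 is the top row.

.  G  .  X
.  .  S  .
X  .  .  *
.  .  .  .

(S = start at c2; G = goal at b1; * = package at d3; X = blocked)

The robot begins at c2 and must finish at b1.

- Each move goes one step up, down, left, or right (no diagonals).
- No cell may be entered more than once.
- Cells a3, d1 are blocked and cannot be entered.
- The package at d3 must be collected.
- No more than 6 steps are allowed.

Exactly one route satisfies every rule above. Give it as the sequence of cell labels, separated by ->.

c2 -> d2 -> d3 -> c3 -> b3 -> b2 -> b1

Any route must reach d3 and still end at b1 within 6 moves, so the order of the required stops is forced.
Route from c2: right to d2, down to d3, 2× left (reaching b3), 2× up (reaching b1) — 6 moves in all.
Check: all required cells visited; 6 ≤ 6 moves.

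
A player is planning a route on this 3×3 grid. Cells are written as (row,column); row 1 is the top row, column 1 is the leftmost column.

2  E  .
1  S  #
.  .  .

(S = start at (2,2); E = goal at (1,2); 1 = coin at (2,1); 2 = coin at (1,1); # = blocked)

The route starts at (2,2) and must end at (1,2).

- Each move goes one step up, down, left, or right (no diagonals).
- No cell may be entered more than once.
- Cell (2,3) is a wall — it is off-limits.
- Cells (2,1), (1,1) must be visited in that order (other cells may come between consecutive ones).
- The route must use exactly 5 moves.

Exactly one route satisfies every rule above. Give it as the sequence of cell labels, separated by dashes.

The waypoints must appear in the order (2,1), (1,1), with no cell reused.
Route from (2,2): down 1 to (3,2), left 1 to (3,1), up 2 to (1,1), right 1 to (1,2) — 5 moves in all.
Check: order respected (1 at step 3, 2 at step 4); 5 moves as required.

(2,2) - (3,2) - (3,1) - (2,1) - (1,1) - (1,2)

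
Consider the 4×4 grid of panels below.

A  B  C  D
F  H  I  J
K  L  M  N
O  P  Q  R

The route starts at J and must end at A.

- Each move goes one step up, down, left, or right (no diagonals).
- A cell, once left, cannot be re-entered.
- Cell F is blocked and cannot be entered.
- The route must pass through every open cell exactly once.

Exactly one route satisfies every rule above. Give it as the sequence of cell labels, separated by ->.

J -> D -> C -> I -> M -> N -> R -> Q -> P -> O -> K -> L -> H -> B -> A

Need to visit all 15 open cells exactly once, starting at J and ending at A.
Cell D has only two open neighbours (J and C), so the path must pass straight through it: one of those is the cell it's entered from and the other is where it exits.
Route from J: up 1 to D, left 1 to C, down 2 to M, right 1 to N, down 1 to R, left 3 to O, up 1 to K, right 1 to L, up 2 to B, left 1 to A — 14 moves in all.
Check: all 15 open cells covered.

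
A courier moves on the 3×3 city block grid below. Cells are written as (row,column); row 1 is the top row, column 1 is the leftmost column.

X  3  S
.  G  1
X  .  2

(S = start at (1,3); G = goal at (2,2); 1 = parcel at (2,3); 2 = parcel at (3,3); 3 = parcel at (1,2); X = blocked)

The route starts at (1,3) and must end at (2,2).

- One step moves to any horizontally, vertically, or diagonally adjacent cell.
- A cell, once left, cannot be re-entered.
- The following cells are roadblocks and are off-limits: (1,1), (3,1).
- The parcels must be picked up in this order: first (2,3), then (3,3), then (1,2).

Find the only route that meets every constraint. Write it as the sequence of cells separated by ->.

The waypoints must appear in the order (2,3), (3,3), (1,2), with no cell reused.
Route from (1,3): 2× down (reaching (3,3)), left to (3,2), up-left to (2,1), up-right to (1,2), down to (2,2) — 6 moves in all.
Check: order respected (1 at step 1, 2 at step 2, 3 at step 5).

(1,3) -> (2,3) -> (3,3) -> (3,2) -> (2,1) -> (1,2) -> (2,2)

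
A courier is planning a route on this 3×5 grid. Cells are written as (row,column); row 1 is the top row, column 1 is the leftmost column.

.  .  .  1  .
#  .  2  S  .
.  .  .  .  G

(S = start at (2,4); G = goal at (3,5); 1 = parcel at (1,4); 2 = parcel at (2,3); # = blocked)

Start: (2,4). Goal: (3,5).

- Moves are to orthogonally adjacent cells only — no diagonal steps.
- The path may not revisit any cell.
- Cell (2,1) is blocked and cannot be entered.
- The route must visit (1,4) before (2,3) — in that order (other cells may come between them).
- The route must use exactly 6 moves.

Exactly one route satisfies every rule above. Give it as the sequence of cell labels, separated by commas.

The waypoints must appear in the order (1,4), (2,3), with no cell reused.
Route from (2,4): up 1 to (1,4), left 1 to (1,3), down 2 to (3,3), right 2 to (3,5) — 6 moves in all.
Check: order respected (1 at step 1, 2 at step 3); 6 moves as required.

(2,4), (1,4), (1,3), (2,3), (3,3), (3,4), (3,5)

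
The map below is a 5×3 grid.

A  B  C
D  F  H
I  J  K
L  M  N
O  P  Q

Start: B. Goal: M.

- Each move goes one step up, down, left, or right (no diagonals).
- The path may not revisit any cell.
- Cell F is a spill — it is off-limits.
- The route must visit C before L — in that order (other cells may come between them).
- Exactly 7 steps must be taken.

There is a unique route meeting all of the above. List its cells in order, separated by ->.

The waypoints must appear in the order C, L, with no cell reused.
Route from B: right 1 to C, down 2 to K, left 2 to I, down 1 to L, right 1 to M — 7 moves in all.
Check: order respected (C at step 1, L at step 6); 7 moves as required.

B -> C -> H -> K -> J -> I -> L -> M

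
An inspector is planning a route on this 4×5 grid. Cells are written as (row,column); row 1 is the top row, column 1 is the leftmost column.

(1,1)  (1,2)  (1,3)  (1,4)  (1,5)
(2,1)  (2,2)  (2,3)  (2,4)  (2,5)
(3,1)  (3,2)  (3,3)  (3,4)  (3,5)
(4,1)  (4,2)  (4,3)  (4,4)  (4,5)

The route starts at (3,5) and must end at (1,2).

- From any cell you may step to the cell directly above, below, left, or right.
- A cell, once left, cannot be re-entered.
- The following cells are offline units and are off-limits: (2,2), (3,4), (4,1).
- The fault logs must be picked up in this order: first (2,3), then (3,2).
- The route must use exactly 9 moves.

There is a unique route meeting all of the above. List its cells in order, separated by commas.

The waypoints must appear in the order (2,3), (3,2), with no cell reused.
Route from (3,5): up 1 to (2,5), left 2 to (2,3), down 1 to (3,3), left 2 to (3,1), up 2 to (1,1), right 1 to (1,2) — 9 moves in all.
Check: order respected ((2,3) at step 3, (3,2) at step 5); 9 moves as required.

(3,5), (2,5), (2,4), (2,3), (3,3), (3,2), (3,1), (2,1), (1,1), (1,2)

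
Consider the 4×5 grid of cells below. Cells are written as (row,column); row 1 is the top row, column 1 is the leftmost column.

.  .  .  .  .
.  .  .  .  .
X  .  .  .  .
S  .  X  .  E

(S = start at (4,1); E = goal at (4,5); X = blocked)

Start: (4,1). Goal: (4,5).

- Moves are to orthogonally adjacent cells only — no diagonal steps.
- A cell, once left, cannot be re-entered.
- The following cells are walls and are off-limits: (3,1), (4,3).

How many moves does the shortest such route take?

The Manhattan distance from (4,1) to (4,5) is |4−4| + |1−5| = 4, so at least 4 moves are needed.
That bound ignores the blocked cells. Measuring each leg by the fewest moves that actually steer around them ((4,1)→(4,5): 6) raises the lower bound to 6.
A route of 6 moves exists: (4,1) → (4,2) → (3,2) → (3,3) → (3,4) → (4,4) → (4,5).
Since 6 matches that lower bound, it is optimal.

6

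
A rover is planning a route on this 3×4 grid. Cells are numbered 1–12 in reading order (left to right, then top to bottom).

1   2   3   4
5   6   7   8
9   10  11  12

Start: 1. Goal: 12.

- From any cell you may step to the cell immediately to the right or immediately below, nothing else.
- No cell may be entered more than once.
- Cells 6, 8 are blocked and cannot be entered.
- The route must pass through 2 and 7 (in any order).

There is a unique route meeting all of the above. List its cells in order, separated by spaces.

1 2 3 7 11 12

Moves only go right or down, so the column and row indices never decrease.
Route from 1: 2× right (reaching 3), 2× down (reaching 11), right to 12 — 5 moves in all.
Check: all required cells visited.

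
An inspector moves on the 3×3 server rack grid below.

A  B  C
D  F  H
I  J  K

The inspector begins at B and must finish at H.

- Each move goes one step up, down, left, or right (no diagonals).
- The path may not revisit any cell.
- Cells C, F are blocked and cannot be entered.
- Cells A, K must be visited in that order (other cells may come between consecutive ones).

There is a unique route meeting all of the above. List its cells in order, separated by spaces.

B A D I J K H

The waypoints must appear in the order A, K, with no cell reused.
Route from B: left 1 to A, down 2 to I, right 2 to K, up 1 to H — 6 moves in all.
Check: order respected (A at step 1, K at step 5).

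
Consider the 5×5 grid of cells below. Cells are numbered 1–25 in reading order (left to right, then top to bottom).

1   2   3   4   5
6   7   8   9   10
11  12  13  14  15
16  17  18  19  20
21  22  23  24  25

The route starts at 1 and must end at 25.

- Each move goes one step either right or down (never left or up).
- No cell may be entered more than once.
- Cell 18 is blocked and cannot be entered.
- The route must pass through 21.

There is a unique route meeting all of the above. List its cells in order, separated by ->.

Moves only go right or down, so the column and row indices never decrease.
Route from 1: 4× down (reaching 21), 4× right (reaching 25) — 8 moves in all.
Check: all required cells visited.

1 -> 6 -> 11 -> 16 -> 21 -> 22 -> 23 -> 24 -> 25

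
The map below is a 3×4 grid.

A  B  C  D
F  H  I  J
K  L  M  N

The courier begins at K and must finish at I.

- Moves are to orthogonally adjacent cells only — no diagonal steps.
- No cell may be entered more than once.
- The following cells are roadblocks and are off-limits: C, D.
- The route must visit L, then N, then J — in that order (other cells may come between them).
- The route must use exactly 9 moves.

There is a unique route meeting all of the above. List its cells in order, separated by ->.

K -> F -> A -> B -> H -> L -> M -> N -> J -> I

The waypoints must appear in the order L, N, J, with no cell reused.
Route from K: 2× up (reaching A), right to B, 2× down (reaching L), 2× right (reaching N), up to J, left to I — 9 moves in all.
Check: order respected (L at step 5, N at step 7, J at step 8); 9 moves as required.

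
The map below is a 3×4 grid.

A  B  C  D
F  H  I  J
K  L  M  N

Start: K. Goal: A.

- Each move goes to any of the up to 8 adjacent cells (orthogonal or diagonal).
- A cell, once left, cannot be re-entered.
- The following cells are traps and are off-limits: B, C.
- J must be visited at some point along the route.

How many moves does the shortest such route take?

Any route passes through J somewhere between K and A. Summing Chebyshev distances along the two legs (K → J → A) gives a lower bound of 3 + 3 = 6 moves.
A route of 6 moves achieves this: K → L → I → J → M → H → A.
Since 6 matches the lower bound, it is optimal.

6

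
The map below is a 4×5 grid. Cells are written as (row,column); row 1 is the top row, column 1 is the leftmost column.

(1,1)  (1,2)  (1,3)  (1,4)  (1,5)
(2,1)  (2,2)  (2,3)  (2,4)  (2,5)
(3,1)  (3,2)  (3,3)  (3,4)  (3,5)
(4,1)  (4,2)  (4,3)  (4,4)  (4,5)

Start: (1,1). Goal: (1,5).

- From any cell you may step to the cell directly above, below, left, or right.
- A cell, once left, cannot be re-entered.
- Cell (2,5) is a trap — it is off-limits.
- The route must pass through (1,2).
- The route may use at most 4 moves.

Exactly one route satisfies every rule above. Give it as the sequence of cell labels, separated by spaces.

The budget equals the shortest possible length, so every move has to be on a shortest route through the required cells.
Route from (1,1): right 4 to (1,5) — 4 moves in all.
Check: all required cells visited; 4 ≤ 4 moves.

(1,1) (1,2) (1,3) (1,4) (1,5)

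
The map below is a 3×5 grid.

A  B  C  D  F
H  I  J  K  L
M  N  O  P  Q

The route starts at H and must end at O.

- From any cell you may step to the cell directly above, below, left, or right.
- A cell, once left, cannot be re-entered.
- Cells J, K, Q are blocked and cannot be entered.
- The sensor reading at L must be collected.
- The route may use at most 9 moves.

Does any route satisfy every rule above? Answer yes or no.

no

L must be visited but has only one open neighbour (F), and it is neither the start nor the goal — the route would have to enter and leave through F, re-entering it.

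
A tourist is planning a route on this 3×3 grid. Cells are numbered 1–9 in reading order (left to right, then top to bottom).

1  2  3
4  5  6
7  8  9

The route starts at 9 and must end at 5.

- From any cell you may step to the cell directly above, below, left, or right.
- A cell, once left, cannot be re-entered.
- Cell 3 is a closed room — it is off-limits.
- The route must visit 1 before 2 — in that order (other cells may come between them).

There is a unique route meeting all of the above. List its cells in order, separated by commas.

9, 8, 7, 4, 1, 2, 5

The waypoints must appear in the order 1, 2, with no cell reused.
Route from 9: left 2 to 7, up 2 to 1, right 1 to 2, down 1 to 5 — 6 moves in all.
Check: order respected (1 at step 4, 2 at step 5).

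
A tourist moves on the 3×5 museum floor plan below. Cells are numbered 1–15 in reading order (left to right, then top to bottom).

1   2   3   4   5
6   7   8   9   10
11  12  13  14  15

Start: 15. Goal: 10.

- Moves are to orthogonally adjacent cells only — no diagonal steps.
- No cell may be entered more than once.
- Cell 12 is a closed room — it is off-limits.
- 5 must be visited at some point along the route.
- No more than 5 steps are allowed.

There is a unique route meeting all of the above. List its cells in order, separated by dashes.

Any route must reach 5 and still end at 10 within 5 moves, so the order of the required stops is forced.
Route from 15: left 1 to 14, up 2 to 4, right 1 to 5, down 1 to 10 — 5 moves in all.
Check: all required cells visited; 5 ≤ 5 moves.

15 - 14 - 9 - 4 - 5 - 10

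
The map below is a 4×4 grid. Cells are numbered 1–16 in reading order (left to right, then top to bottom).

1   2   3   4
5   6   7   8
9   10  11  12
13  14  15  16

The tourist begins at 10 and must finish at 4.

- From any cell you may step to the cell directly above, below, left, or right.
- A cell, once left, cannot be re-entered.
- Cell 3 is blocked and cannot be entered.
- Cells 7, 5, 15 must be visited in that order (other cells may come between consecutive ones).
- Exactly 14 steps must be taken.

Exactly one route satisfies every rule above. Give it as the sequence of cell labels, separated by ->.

10 -> 11 -> 7 -> 6 -> 2 -> 1 -> 5 -> 9 -> 13 -> 14 -> 15 -> 16 -> 12 -> 8 -> 4

The waypoints must appear in the order 7, 5, 15, with no cell reused.
Route from 10: right to 11, up to 7, left to 6, up to 2, left to 1, 3× down (reaching 13), 3× right (reaching 16), 3× up (reaching 4) — 14 moves in all.
Check: order respected (7 at step 2, 5 at step 6, 15 at step 10); 14 moves as required.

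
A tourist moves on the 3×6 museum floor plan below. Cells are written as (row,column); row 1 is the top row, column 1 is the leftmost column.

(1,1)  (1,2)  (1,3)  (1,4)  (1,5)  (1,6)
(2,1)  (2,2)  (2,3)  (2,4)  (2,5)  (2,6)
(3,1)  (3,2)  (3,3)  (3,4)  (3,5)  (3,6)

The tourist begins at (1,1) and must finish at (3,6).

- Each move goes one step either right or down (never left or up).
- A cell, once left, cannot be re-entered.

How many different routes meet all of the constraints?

21

A right/down-only route from (1,1) to (3,6) makes exactly 2 down-moves and 5 right-moves in some order.
With no other constraints that would be C(7,2) = 21 routes.
That gives 21 routes.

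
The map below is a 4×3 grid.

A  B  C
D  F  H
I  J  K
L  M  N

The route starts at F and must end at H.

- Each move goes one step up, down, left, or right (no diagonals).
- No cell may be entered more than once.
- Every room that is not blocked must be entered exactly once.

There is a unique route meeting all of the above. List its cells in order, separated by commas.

Need to visit all 12 open cells exactly once, starting at F and ending at H.
Route from F: down to J, right to K, down to N, 2× left (reaching L), 3× up (reaching A), 2× right (reaching C), down to H — 11 moves in all.
Check: all 12 open cells covered.

F, J, K, N, M, L, I, D, A, B, C, H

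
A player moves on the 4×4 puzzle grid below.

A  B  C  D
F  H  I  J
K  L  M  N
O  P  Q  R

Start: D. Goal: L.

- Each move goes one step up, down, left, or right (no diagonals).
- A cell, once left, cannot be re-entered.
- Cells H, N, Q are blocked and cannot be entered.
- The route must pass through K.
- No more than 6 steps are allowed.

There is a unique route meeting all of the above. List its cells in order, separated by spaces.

D C B A F K L

The budget equals the shortest possible length, so every move has to be on a shortest route through the required cells.
Route from D: left 3 to A, down 2 to K, right 1 to L — 6 moves in all.
Check: all required cells visited; 6 ≤ 6 moves.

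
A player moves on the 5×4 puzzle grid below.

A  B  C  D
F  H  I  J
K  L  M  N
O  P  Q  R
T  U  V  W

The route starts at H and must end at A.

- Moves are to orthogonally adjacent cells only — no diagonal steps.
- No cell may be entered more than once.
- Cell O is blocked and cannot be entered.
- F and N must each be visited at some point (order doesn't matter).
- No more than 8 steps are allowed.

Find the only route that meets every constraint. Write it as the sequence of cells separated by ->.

Any route must reach F and N and still end at A within 8 moves, so the order of the required stops is forced.
Route from H: right 2 to J, down 1 to N, left 3 to K, up 2 to A — 8 moves in all.
Check: all required cells visited; 8 ≤ 8 moves.

H -> I -> J -> N -> M -> L -> K -> F -> A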